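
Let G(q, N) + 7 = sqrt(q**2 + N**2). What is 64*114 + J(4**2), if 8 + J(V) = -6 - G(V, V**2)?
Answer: 7289 - 16*sqrt(257) ≈ 7032.5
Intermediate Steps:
G(q, N) = -7 + sqrt(N**2 + q**2) (G(q, N) = -7 + sqrt(q**2 + N**2) = -7 + sqrt(N**2 + q**2))
J(V) = -7 - sqrt(V**2 + V**4) (J(V) = -8 + (-6 - (-7 + sqrt((V**2)**2 + V**2))) = -8 + (-6 - (-7 + sqrt(V**4 + V**2))) = -8 + (-6 - (-7 + sqrt(V**2 + V**4))) = -8 + (-6 + (7 - sqrt(V**2 + V**4))) = -8 + (1 - sqrt(V**2 + V**4)) = -7 - sqrt(V**2 + V**4))
64*114 + J(4**2) = 64*114 + (-7 - sqrt((4**2)**2 + (4**2)**4)) = 7296 + (-7 - sqrt(16**2 + 16**4)) = 7296 + (-7 - sqrt(256 + 65536)) = 7296 + (-7 - sqrt(65792)) = 7296 + (-7 - 16*sqrt(257)) = 7289 - 16*sqrt(257)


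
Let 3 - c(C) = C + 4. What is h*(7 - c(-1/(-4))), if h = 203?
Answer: 6699/4 ≈ 1674.8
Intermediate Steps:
c(C) = -1 - C (c(C) = 3 - (C + 4) = 3 - (4 + C) = 3 + (-4 - C) = -1 - C)
h*(7 - c(-1/(-4))) = 203*(7 - (-1 - (-1)/(-4))) = 203*(7 - (-1 - (-1)*(-1)/4)) = 203*(7 - (-1 - 1*¼)) = 203*(7 - (-1 - ¼)) = 203*(7 - 1*(-5/4)) = 203*(7 + 5/4) = 203*(33/4) = 6699/4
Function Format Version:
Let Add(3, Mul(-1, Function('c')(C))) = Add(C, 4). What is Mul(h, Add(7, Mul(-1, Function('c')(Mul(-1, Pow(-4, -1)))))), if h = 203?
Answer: Rational(6699, 4) ≈ 1674.8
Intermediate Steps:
Function('c')(C) = Add(-1, Mul(-1, C)) (Function('c')(C) = Add(3, Mul(-1, Add(C, 4))) = Add(3, Mul(-1, Add(4, C))) = Add(3, Add(-4, Mul(-1, C))) = Add(-1, Mul(-1, C)))
Mul(h, Add(7, Mul(-1, Function('c')(Mul(-1, Pow(-4, -1)))))) = Mul(203, Add(7, Mul(-1, Add(-1, Mul(-1, Mul(-1, Pow(-4, -1))))))) = Mul(203, Add(7, Mul(-1, Add(-1, Mul(-1, Mul(-1, Rational(-1, 4))))))) = Mul(203, Add(7, Mul(-1, Add(-1, Mul(-1, Rational(1, 4)))))) = Mul(203, Add(7, Mul(-1, Add(-1, Rational(-1, 4))))) = Mul(203, Add(7, Mul(-1, Rational(-5, 4)))) = Mul(203, Add(7, Rational(5, 4))) = Mul(203, Rational(33, 4)) = Rational(6699, 4)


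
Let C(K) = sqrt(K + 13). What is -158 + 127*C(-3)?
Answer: -158 + 127*sqrt(10) ≈ 243.61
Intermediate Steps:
C(K) = sqrt(13 + K)
-158 + 127*C(-3) = -158 + 127*sqrt(13 - 3) = -158 + 127*sqrt(10)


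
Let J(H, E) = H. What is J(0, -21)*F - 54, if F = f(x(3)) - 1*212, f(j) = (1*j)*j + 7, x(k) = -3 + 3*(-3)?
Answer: -54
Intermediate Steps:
x(k) = -12 (x(k) = -3 - 9 = -12)
f(j) = 7 + j² (f(j) = j*j + 7 = j² + 7 = 7 + j²)
F = -61 (F = (7 + (-12)²) - 1*212 = (7 + 144) - 212 = 151 - 212 = -61)
J(0, -21)*F - 54 = 0*(-61) - 54 = 0 - 54 = -54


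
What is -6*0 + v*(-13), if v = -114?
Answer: 1482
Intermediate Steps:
-6*0 + v*(-13) = -6*0 - 114*(-13) = 0 + 1482 = 1482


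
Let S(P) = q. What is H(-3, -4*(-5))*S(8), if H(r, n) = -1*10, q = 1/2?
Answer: -5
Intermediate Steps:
q = 1/2 ≈ 0.50000
S(P) = 1/2
H(r, n) = -10
H(-3, -4*(-5))*S(8) = -10*1/2 = -5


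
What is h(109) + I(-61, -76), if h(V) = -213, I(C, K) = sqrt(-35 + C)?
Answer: -213 + 4*I*sqrt(6) ≈ -213.0 + 9.798*I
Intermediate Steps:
h(109) + I(-61, -76) = -213 + sqrt(-35 - 61) = -213 + sqrt(-96) = -213 + 4*I*sqrt(6)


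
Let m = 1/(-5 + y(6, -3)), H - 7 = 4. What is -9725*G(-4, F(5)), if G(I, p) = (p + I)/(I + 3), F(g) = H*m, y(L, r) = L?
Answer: 68075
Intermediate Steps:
H = 11 (H = 7 + 4 = 11)
m = 1 (m = 1/(-5 + 6) = 1/1 = 1)
F(g) = 11 (F(g) = 11*1 = 11)
G(I, p) = (I + p)/(3 + I)
-9725*G(-4, F(5)) = -9725*(-4 + 11)/(3 - 4) = -9725*7/(-1) = -(-9725)*7 = -9725*(-7) = 68075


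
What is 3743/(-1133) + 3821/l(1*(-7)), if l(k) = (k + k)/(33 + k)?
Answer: -56305710/7931 ≈ -7099.4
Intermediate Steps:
l(k) = 2*k/(33 + k) (l(k) = (2*k)/(33 + k) = 2*k/(33 + k))
3743/(-1133) + 3821/l(1*(-7)) = 3743/(-1133) + 3821/((2*(1*(-7))/(33 + 1*(-7)))) = 3743*(-1/1133) + 3821/((2*(-7)/(33 - 7))) = -3743/1133 + 3821/((2*(-7)/26)) = -3743/1133 + 3821/((2*(-7)*(1/26))) = -3743/1133 + 3821/(-7/13) = -3743/1133 + 3821*(-13/7) = -3743/1133 - 49673/7 = -56305710/7931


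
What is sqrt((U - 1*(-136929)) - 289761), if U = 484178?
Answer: sqrt(331346) ≈ 575.63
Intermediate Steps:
sqrt((U - 1*(-136929)) - 289761) = sqrt((484178 - 1*(-136929)) - 289761) = sqrt((484178 + 136929) - 289761) = sqrt(621107 - 289761) = sqrt(331346)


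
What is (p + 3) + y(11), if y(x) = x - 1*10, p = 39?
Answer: 43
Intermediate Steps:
y(x) = -10 + x (y(x) = x - 10 = -10 + x)
(p + 3) + y(11) = (39 + 3) + (-10 + 11) = 42 + 1 = 43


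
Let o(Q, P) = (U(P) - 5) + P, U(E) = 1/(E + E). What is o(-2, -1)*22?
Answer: -143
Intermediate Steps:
U(E) = 1/(2*E)
o(Q, P) = -5 + P + 1/(2*P) (o(Q, P) = (1/(2*P) - 5) + P = (-5 + 1/(2*P)) + P = -5 + P + 1/(2*P))
o(-2, -1)*22 = (-5 - 1 + (½)/(-1))*22 = (-5 - 1 + (½)*(-1))*22 = (-5 - 1 - ½)*22 = -13/2*22 = -143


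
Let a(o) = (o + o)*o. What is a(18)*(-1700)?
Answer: -1101600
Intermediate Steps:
a(o) = 2*o² (a(o) = (2*o)*o = 2*o²)
a(18)*(-1700) = (2*18²)*(-1700) = (2*324)*(-1700) = 648*(-1700) = -1101600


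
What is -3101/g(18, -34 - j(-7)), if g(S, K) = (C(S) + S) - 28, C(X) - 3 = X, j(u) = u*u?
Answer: -3101/11 ≈ -281.91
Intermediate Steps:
j(u) = u²
C(X) = 3 + X
g(S, K) = -25 + 2*S (g(S, K) = ((3 + S) + S) - 28 = (3 + 2*S) - 28 = -25 + 2*S)
-3101/g(18, -34 - j(-7)) = -3101/(-25 + 2*18) = -3101/(-25 + 36) = -3101/11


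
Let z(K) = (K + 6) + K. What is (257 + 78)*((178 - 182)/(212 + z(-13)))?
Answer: -335/48 ≈ -6.9792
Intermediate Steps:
z(K) = 6 + 2*K (z(K) = (6 + K) + K = 6 + 2*K)
(257 + 78)*((178 - 182)/(212 + z(-13))) = (257 + 78)*((178 - 182)/(212 + (6 + 2*(-13)))) = 335*(-4/(212 + (6 - 26))) = 335*(-4/(212 - 20)) = 335*(-4/192) = 335*(-4*1/192) = 335*(-1/48) = -335/48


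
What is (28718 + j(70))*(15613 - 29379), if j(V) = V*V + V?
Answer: -463749008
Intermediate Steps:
j(V) = V + V² (j(V) = V² + V = V + V²)
(28718 + j(70))*(15613 - 29379) = (28718 + 70*(1 + 70))*(15613 - 29379) = (28718 + 70*71)*(-13766) = (28718 + 4970)*(-13766) = 33688*(-13766) = -463749008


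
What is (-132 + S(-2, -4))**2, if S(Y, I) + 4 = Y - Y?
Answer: 18496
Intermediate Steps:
S(Y, I) = -4 (S(Y, I) = -4 + (Y - Y) = -4 + 0 = -4)
(-132 + S(-2, -4))**2 = (-132 - 4)**2 = (-136)**2 = 18496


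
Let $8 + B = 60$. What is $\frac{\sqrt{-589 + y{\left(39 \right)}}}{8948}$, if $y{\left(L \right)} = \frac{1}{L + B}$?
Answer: $\frac{i \sqrt{4877418}}{814268} \approx 0.0027122 i$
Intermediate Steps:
$B = 52$ ($B = -8 + 60 = 52$)
$y{\left(L \right)} = \frac{1}{52 + L}$ ($y{\left(L \right)} = \frac{1}{L + 52} = \frac{1}{52 + L}$)
$\frac{\sqrt{-589 + y{\left(39 \right)}}}{8948} = \frac{\sqrt{-589 + \frac{1}{52 + 39}}}{8948} = \sqrt{-589 + \frac{1}{91}} \cdot \frac{1}{8948} = \sqrt{- \frac{53598}{91}} \cdot \frac{1}{8948} = \frac{i \sqrt{4877418}}{91} \cdot \frac{1}{8948} = \frac{i \sqrt{4877418}}{814268}$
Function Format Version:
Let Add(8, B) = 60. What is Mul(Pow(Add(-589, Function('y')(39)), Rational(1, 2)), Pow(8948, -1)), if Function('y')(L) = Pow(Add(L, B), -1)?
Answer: Mul(Rational(1, 814268), I, Pow(4877418, Rational(1, 2))) ≈ Mul(0.0027122, I)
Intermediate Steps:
B = 52 (B = Add(-8, 60) = 52)
Function('y')(L) = Pow(Add(52, L), -1) (Function('y')(L) = Pow(Add(L, 52), -1) = Pow(Add(52, L), -1))
Mul(Pow(Add(-589, Function('y')(39)), Rational(1, 2)), Pow(8948, -1)) = Mul(Pow(Add(-589, Pow(Add(52, 39), -1)), Rational(1, 2)), Pow(8948, -1)) = Mul(Pow(Add(-589, Pow(91, -1)), Rational(1, 2)), Rational(1, 8948)) = Mul(Pow(Add(-589, Rational(1, 91)), Rational(1, 2)), Rational(1, 8948)) = Mul(Pow(Rational(-53598, 91), Rational(1, 2)), Rational(1, 8948)) = Mul(Mul(Rational(1, 91), I, Pow(4877418, Rational(1, 2))), Rational(1, 8948)) = Mul(Rational(1, 814268), I, Pow(4877418, Rational(1, 2)))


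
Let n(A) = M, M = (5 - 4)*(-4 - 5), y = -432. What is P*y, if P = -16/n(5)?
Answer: -768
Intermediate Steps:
M = -9 (M = 1*(-9) = -9)
n(A) = -9
P = 16/9 (P = -16/(-9) = -16*(-⅑) = 16/9 ≈ 1.7778)
P*y = (16/9)*(-432) = -768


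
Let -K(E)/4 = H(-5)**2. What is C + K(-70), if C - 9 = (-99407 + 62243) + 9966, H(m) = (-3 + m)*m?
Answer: -33589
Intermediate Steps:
H(m) = m*(-3 + m)
K(E) = -6400 (K(E) = -4*25*(-3 - 5)**2 = -4*(-5*(-8))**2 = -4*40**2 = -4*1600 = -6400)
C = -27189 (C = 9 + ((-99407 + 62243) + 9966) = 9 + (-37164 + 9966) = 9 - 27198 = -27189)
C + K(-70) = -27189 - 6400 = -33589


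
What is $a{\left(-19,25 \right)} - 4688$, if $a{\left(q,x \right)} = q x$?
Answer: $-5163$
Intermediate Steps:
$a{\left(-19,25 \right)} - 4688 = \left(-19\right) 25 - 4688 = -475 - 4688 = -5163$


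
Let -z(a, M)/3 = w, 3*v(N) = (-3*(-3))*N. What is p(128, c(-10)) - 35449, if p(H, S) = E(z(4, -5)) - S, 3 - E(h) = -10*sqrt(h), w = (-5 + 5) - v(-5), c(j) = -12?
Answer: -35434 + 30*I*sqrt(5) ≈ -35434.0 + 67.082*I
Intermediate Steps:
v(N) = 3*N (v(N) = ((-3*(-3))*N)/3 = (9*N)/3 = 3*N)
w = 15 (w = (-5 + 5) - 3*(-5) = 0 - 1*(-15) = 0 + 15 = 15)
z(a, M) = -45 (z(a, M) = -3*15 = -45)
E(h) = 3 + 10*sqrt(h) (E(h) = 3 - (-10)*sqrt(h) = 3 + 10*sqrt(h))
p(H, S) = 3 - S + 30*I*sqrt(5) (p(H, S) = (3 + 10*sqrt(-45)) - S = (3 + 10*(3*I*sqrt(5))) - S = (3 + 30*I*sqrt(5)) - S = 3 - S + 30*I*sqrt(5))
p(128, c(-10)) - 35449 = (3 - 1*(-12) + 30*I*sqrt(5)) - 35449 = (3 + 12 + 30*I*sqrt(5)) - 35449 = (15 + 30*I*sqrt(5)) - 35449 = -35434 + 30*I*sqrt(5)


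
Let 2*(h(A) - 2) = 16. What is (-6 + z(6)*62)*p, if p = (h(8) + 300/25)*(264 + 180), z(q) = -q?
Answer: -3692304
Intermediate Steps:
h(A) = 10 (h(A) = 2 + (1/2)*16 = 2 + 8 = 10)
p = 9768 (p = (10 + 300/25)*(264 + 180) = (10 + 300*(1/25))*444 = (10 + 12)*444 = 22*444 = 9768)
(-6 + z(6)*62)*p = (-6 - 1*6*62)*9768 = (-6 - 6*62)*9768 = (-6 - 372)*9768 = -378*9768 = -3692304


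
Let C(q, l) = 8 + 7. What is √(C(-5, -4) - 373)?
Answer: I*√358 ≈ 18.921*I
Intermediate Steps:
C(q, l) = 15
√(C(-5, -4) - 373) = √(15 - 373) = √(-358) = I*√358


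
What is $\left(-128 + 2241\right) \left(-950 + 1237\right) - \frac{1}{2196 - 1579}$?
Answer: $\frac{374167926}{617} \approx 6.0643 \cdot 10^{5}$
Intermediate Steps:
$\left(-128 + 2241\right) \left(-950 + 1237\right) - \frac{1}{2196 - 1579} = 2113 \cdot 287 - \frac{1}{617} = 606431 - \frac{1}{617} = \frac{374167926}{617}$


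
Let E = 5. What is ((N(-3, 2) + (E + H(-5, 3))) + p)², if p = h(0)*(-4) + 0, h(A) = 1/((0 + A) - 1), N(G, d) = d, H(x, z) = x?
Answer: 36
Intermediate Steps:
h(A) = 1/(-1 + A) (h(A) = 1/(A - 1) = 1/(-1 + A))
p = 4 (p = -4/(-1 + 0) + 0 = -4/(-1) + 0 = -1*(-4) + 0 = 4 + 0 = 4)
((N(-3, 2) + (E + H(-5, 3))) + p)² = ((2 + (5 - 5)) + 4)² = ((2 + 0) + 4)² = (2 + 4)² = 6² = 36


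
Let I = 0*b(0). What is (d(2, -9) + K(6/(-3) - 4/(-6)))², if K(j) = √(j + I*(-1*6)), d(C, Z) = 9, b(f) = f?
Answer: 239/3 + 12*I*√3 ≈ 79.667 + 20.785*I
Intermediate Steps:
I = 0 (I = 0*0 = 0)
K(j) = √j (K(j) = √(j + 0*(-1*6)) = √(j + 0*(-6)) = √(j + 0) = √j)
(d(2, -9) + K(6/(-3) - 4/(-6)))² = (9 + √(6/(-3) - 4/(-6)))² = (9 + √(6*(-⅓) - 4*(-⅙)))² = (9 + √(-2 + ⅔))² = (9 + √(-4/3))² = (9 + 2*I*√3/3)²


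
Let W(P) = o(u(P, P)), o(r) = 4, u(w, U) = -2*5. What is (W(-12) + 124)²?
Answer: 16384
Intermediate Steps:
u(w, U) = -10
W(P) = 4
(W(-12) + 124)² = (4 + 124)² = 128² = 16384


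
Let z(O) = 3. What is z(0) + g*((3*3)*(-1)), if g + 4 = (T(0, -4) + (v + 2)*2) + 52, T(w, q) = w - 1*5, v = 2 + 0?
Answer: -456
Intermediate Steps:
v = 2
T(w, q) = -5 + w (T(w, q) = w - 5 = -5 + w)
g = 51 (g = -4 + (((-5 + 0) + (2 + 2)*2) + 52) = -4 + ((-5 + 4*2) + 52) = -4 + ((-5 + 8) + 52) = -4 + (3 + 52) = -4 + 55 = 51)
z(0) + g*((3*3)*(-1)) = 3 + 51*((3*3)*(-1)) = 3 + 51*(9*(-1)) = 3 + 51*(-9) = 3 - 459 = -456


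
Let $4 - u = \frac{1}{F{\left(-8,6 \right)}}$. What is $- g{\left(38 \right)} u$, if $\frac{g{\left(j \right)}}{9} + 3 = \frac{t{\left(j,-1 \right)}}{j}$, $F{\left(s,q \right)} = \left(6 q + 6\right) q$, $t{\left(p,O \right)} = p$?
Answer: $\frac{1007}{14} \approx 71.929$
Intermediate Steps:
$F{\left(s,q \right)} = q \left(6 + 6 q\right)$ ($F{\left(s,q \right)} = \left(6 + 6 q\right) q = q \left(6 + 6 q\right)$)
$g{\left(j \right)} = -18$ ($g{\left(j \right)} = -27 + 9 \frac{j}{j} = -27 + 9 \cdot 1 = -27 + 9 = -18$)
$u = \frac{1007}{252}$ ($u = 4 - \frac{1}{6 \cdot 6 \left(1 + 6\right)} = 4 - \frac{1}{6 \cdot 6 \cdot 7} = 4 - \frac{1}{252} = \frac{1007}{252} \approx 3.996$)
$- g{\left(38 \right)} u = - \frac{\left(-18\right) 1007}{252} = \left(-1\right) \left(- \frac{1007}{14}\right) = \frac{1007}{14}$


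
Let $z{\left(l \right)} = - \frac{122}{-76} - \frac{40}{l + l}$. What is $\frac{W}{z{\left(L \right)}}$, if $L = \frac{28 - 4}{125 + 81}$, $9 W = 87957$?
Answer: $- \frac{1114122}{19387} \approx -57.467$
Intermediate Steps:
$W = 9773$ ($W = \frac{1}{9} \cdot 87957 = 9773$)
$L = \frac{12}{103}$ ($L = \frac{24}{206} = 24 \cdot \frac{1}{206} = \frac{12}{103} \approx 0.1165$)
$z{\left(l \right)} = \frac{61}{38} - \frac{20}{l}$ ($z{\left(l \right)} = \left(-122\right) \left(- \frac{1}{76}\right) - \frac{40}{2 l} = \frac{61}{38} - 40 \frac{1}{2 l} = \frac{61}{38} - \frac{20}{l}$)
$\frac{W}{z{\left(L \right)}} = \frac{9773}{\frac{61}{38} - \frac{20}{\frac{12}{103}}} = \frac{9773}{\frac{61}{38} - \frac{515}{3}} = \frac{9773}{- \frac{19387}{114}} = 9773 \left(- \frac{114}{19387}\right) = - \frac{1114122}{19387}$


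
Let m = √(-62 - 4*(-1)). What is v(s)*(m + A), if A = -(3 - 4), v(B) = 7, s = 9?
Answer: 7 + 7*I*√58 ≈ 7.0 + 53.31*I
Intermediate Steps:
A = 1 (A = -1*(-1) = 1)
m = I*√58 (m = √(-62 + 4) = √(-58) = I*√58 ≈ 7.6158*I)
v(s)*(m + A) = 7*(I*√58 + 1) = 7*(1 + I*√58) = 7 + 7*I*√58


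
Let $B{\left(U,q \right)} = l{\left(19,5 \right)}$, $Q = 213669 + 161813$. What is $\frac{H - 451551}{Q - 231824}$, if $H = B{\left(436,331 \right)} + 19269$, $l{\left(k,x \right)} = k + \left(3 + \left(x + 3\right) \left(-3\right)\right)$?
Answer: $- \frac{216142}{71829} \approx -3.0091$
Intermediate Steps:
$Q = 375482$
$l{\left(k,x \right)} = -6 + k - 3 x$ ($l{\left(k,x \right)} = k + \left(3 + \left(3 + x\right) \left(-3\right)\right) = k + \left(3 - \left(9 + 3 x\right)\right) = k - \left(6 + 3 x\right) = -6 + k - 3 x$)
$B{\left(U,q \right)} = -2$ ($B{\left(U,q \right)} = -6 + 19 - 15 = -2$)
$H = 19267$ ($H = -2 + 19269 = 19267$)
$\frac{H - 451551}{Q - 231824} = \frac{19267 - 451551}{375482 - 231824} = - \frac{432284}{143658} = \left(-432284\right) \frac{1}{143658} = - \frac{216142}{71829}$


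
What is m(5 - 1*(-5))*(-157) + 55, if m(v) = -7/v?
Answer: 1649/10 ≈ 164.90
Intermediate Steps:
m(5 - 1*(-5))*(-157) + 55 = -7/(5 - 1*(-5))*(-157) + 55 = -7/(5 + 5)*(-157) + 55 = -7/10*(-157) + 55 = 1099/10 + 55 = 1649/10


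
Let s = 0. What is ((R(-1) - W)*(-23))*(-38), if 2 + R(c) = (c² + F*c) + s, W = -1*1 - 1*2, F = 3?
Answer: -874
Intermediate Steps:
W = -3 (W = -1 - 2 = -3)
R(c) = -2 + c² + 3*c (R(c) = -2 + ((c² + 3*c) + 0) = -2 + (c² + 3*c) = -2 + c² + 3*c)
((R(-1) - W)*(-23))*(-38) = (((-2 + (-1)² + 3*(-1)) - 1*(-3))*(-23))*(-38) = (((-2 + 1 - 3) + 3)*(-23))*(-38) = ((-4 + 3)*(-23))*(-38) = -1*(-23)*(-38) = 23*(-38) = -874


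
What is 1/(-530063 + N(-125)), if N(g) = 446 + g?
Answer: -1/529742 ≈ -1.8877e-6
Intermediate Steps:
1/(-530063 + N(-125)) = 1/(-530063 + (446 - 125)) = 1/(-530063 + 321) = 1/(-529742) = -1/529742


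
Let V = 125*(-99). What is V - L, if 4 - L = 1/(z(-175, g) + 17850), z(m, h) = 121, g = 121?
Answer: -222463008/17971 ≈ -12379.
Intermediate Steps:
L = 71883/17971 (L = 4 - 1/(121 + 17850) = 4 - 1/17971 = 71883/17971 ≈ 3.9999)
V = -12375
V - L = -12375 - 1*71883/17971 = -12375 - 71883/17971 = -222463008/17971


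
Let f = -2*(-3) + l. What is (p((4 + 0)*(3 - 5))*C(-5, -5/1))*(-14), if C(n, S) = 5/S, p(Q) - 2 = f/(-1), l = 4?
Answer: -112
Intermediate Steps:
f = 10 (f = -2*(-3) + 4 = 6 + 4 = 10)
p(Q) = -8 (p(Q) = 2 + 10/(-1) = 2 + 10*(-1) = 2 - 10 = -8)
(p((4 + 0)*(3 - 5))*C(-5, -5/1))*(-14) = -40/((-5/1))*(-14) = -40/((-5*1))*(-14) = -40/(-5)*(-14) = -40*(-1)/5*(-14) = -8*(-1)*(-14) = 8*(-14) = -112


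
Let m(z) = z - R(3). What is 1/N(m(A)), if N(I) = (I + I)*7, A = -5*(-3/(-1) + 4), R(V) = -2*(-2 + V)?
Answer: -1/462 ≈ -0.0021645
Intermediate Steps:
R(V) = 4 - 2*V
A = -35 (A = -5*(-3*(-1) + 4) = -5*(3 + 4) = -5*7 = -35)
m(z) = 2 + z (m(z) = z - (4 - 2*3) = z - (4 - 6) = z - 1*(-2) = z + 2 = 2 + z)
N(I) = 14*I (N(I) = (2*I)*7 = 14*I)
1/N(m(A)) = 1/(14*(2 - 35)) = 1/(14*(-33)) = 1/(-462) = -1/462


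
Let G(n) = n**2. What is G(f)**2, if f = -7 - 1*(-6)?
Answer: 1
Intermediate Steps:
f = -1 (f = -7 + 6 = -1)
G(f)**2 = ((-1)**2)**2 = 1**2 = 1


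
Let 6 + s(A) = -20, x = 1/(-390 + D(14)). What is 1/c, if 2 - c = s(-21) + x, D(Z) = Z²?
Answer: 194/5433 ≈ 0.035708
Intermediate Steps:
x = -1/194 (x = 1/(-390 + 14²) = 1/(-390 + 196) = 1/(-194) = -1/194 ≈ -0.0051546)
s(A) = -26 (s(A) = -6 - 20 = -26)
c = 5433/194 (c = 2 - (-26 - 1/194) = 2 - 1*(-5045/194) = 2 + 5045/194 = 5433/194 ≈ 28.005)
1/c = 1/(5433/194) = 194/5433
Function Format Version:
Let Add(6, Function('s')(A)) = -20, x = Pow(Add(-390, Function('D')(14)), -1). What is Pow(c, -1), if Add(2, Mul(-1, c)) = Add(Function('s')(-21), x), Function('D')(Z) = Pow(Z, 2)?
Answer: Rational(194, 5433) ≈ 0.035708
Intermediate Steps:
x = Rational(-1, 194) (x = Pow(Add(-390, Pow(14, 2)), -1) = Pow(Add(-390, 196), -1) = Pow(-194, -1) = Rational(-1, 194) ≈ -0.0051546)
Function('s')(A) = -26 (Function('s')(A) = Add(-6, -20) = -26)
c = Rational(5433, 194) (c = Add(2, Mul(-1, Add(-26, Rational(-1, 194)))) = Add(2, Mul(-1, Rational(-5045, 194))) = Add(2, Rational(5045, 194)) = Rational(5433, 194) ≈ 28.005)
Pow(c, -1) = Pow(Rational(5433, 194), -1) = Rational(194, 5433)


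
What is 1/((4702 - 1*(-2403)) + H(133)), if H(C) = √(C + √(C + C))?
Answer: 1/(7105 + √(133 + √266)) ≈ 0.00014050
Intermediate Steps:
H(C) = √(C + √2*√C) (H(C) = √(C + √(2*C)) = √(C + √2*√C))
1/((4702 - 1*(-2403)) + H(133)) = 1/((4702 - 1*(-2403)) + √(133 + √2*√133)) = 1/((4702 + 2403) + √(133 + √266)) = 1/(7105 + √(133 + √266))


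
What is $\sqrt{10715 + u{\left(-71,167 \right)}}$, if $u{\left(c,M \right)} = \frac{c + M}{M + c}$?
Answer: $2 \sqrt{2679} \approx 103.52$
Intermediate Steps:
$u{\left(c,M \right)} = 1$ ($u{\left(c,M \right)} = \frac{M + c}{M + c} = 1$)
$\sqrt{10715 + u{\left(-71,167 \right)}} = \sqrt{10715 + 1} = \sqrt{10716} = 2 \sqrt{2679}$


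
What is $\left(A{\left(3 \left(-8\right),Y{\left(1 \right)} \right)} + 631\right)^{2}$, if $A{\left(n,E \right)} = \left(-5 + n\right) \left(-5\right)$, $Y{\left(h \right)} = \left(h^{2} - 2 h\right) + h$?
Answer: $602176$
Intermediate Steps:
$Y{\left(h \right)} = h^{2} - h$
$A{\left(n,E \right)} = 25 - 5 n$
$\left(A{\left(3 \left(-8\right),Y{\left(1 \right)} \right)} + 631\right)^{2} = \left(\left(25 - 5 \cdot 3 \left(-8\right)\right) + 631\right)^{2} = \left(\left(25 - -120\right) + 631\right)^{2} = \left(\left(25 + 120\right) + 631\right)^{2} = \left(145 + 631\right)^{2} = 776^{2} = 602176$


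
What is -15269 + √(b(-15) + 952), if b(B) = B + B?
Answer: -15269 + √922 ≈ -15239.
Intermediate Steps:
b(B) = 2*B
-15269 + √(b(-15) + 952) = -15269 + √(2*(-15) + 952) = -15269 + √(-30 + 952) = -15269 + √922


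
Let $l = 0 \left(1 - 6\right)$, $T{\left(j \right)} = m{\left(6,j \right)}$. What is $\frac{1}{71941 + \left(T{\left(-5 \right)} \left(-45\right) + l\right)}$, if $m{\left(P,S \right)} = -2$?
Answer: $\frac{1}{72031} \approx 1.3883 \cdot 10^{-5}$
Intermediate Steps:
$T{\left(j \right)} = -2$
$l = 0$ ($l = 0 \left(-5\right) = 0$)
$\frac{1}{71941 + \left(T{\left(-5 \right)} \left(-45\right) + l\right)} = \frac{1}{71941 + \left(\left(-2\right) \left(-45\right) + 0\right)} = \frac{1}{71941 + \left(90 + 0\right)} = \frac{1}{71941 + 90} = \frac{1}{72031}$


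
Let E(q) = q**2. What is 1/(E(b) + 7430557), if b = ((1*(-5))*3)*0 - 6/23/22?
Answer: 64009/475622523022 ≈ 1.3458e-7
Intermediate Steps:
b = -3/253 (b = -5*3*0 - 6*1/23*(1/22) = -15*0 - 6/23*1/22 = 0 - 3/253 = -3/253 ≈ -0.011858)
1/(E(b) + 7430557) = 1/((-3/253)**2 + 7430557) = 1/(9/64009 + 7430557) = 1/(475622523022/64009) = 64009/475622523022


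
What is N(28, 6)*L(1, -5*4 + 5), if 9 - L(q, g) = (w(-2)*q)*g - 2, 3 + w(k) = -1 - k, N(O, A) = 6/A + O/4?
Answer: -152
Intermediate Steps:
N(O, A) = 6/A + O/4 (N(O, A) = 6/A + O*(1/4) = 6/A + O/4)
w(k) = -4 - k (w(k) = -3 + (-1 - k) = -4 - k)
L(q, g) = 11 + 2*g*q (L(q, g) = 9 - (((-4 - 1*(-2))*q)*g - 2) = 9 - (((-4 + 2)*q)*g - 2) = 9 - ((-2*q)*g - 2) = 9 - (-2*g*q - 2) = 9 - (-2 - 2*g*q) = 9 + (2 + 2*g*q) = 11 + 2*g*q)
N(28, 6)*L(1, -5*4 + 5) = (6/6 + (1/4)*28)*(11 + 2*(-5*4 + 5)*1) = (6*(1/6) + 7)*(11 + 2*(-20 + 5)*1) = (1 + 7)*(11 + 2*(-15)*1) = 8*(11 - 30) = 8*(-19) = -152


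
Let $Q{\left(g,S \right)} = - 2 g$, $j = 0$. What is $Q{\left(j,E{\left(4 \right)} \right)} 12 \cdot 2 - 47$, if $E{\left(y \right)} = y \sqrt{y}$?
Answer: $-47$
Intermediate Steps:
$E{\left(y \right)} = y^{\frac{3}{2}}$
$Q{\left(j,E{\left(4 \right)} \right)} 12 \cdot 2 - 47 = \left(-2\right) 0 \cdot 12 \cdot 2 - 47 = 0 \cdot 24 - 47 = 0 - 47 = -47$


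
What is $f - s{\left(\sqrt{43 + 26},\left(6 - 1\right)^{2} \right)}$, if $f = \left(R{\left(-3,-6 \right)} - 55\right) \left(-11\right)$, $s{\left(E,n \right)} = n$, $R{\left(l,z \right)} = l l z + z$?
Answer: $1240$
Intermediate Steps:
$R{\left(l,z \right)} = z + z l^{2}$ ($R{\left(l,z \right)} = l^{2} z + z = z l^{2} + z = z + z l^{2}$)
$f = 1265$ ($f = \left(- 6 \left(1 + \left(-3\right)^{2}\right) - 55\right) \left(-11\right) = \left(- 6 \left(1 + 9\right) - 55\right) \left(-11\right) = \left(\left(-6\right) 10 - 55\right) \left(-11\right) = \left(-60 - 55\right) \left(-11\right) = \left(-115\right) \left(-11\right) = 1265$)
$f - s{\left(\sqrt{43 + 26},\left(6 - 1\right)^{2} \right)} = 1265 - \left(6 - 1\right)^{2} = 1265 - 5^{2} = 1265 - 25 = 1240$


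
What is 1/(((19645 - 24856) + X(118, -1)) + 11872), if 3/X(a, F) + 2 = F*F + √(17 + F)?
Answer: 1/6662 ≈ 0.00015010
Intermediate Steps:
X(a, F) = 3/(-2 + F² + √(17 + F)) (X(a, F) = 3/(-2 + (F*F + √(17 + F))) = 3/(-2 + (F² + √(17 + F))) = 3/(-2 + F² + √(17 + F)))
1/(((19645 - 24856) + X(118, -1)) + 11872) = 1/(((19645 - 24856) + 3/(-2 + (-1)² + √(17 - 1))) + 11872) = 1/((-5211 + 3/(-2 + 1 + √16)) + 11872) = 1/((-5211 + 3/(-2 + 1 + 4)) + 11872) = 1/((-5211 + 3/3) + 11872) = 1/((-5211 + 3*(⅓)) + 11872) = 1/((-5211 + 1) + 11872) = 1/(-5210 + 11872) = 1/6662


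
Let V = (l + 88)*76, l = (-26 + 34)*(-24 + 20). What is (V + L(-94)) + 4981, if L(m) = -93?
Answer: 9144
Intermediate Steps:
l = -32 (l = 8*(-4) = -32)
V = 4256 (V = (-32 + 88)*76 = 56*76 = 4256)
(V + L(-94)) + 4981 = (4256 - 93) + 4981 = 4163 + 4981 = 9144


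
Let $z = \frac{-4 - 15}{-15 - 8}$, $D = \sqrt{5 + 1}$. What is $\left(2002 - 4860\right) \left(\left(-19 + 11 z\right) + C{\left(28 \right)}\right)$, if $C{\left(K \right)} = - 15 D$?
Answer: $\frac{651624}{23} + 42870 \sqrt{6} \approx 1.3334 \cdot 10^{5}$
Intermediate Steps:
$D = \sqrt{6} \approx 2.4495$
$C{\left(K \right)} = - 15 \sqrt{6}$
$z = \frac{19}{23}$ ($z = - \frac{19}{-23} = \left(-19\right) \left(- \frac{1}{23}\right) = \frac{19}{23} \approx 0.82609$)
$\left(2002 - 4860\right) \left(\left(-19 + 11 z\right) + C{\left(28 \right)}\right) = \left(2002 - 4860\right) \left(\left(-19 + 11 \cdot \frac{19}{23}\right) - 15 \sqrt{6}\right) = - 2858 \left(\left(-19 + \frac{209}{23}\right) - 15 \sqrt{6}\right) = - 2858 \left(- \frac{228}{23} - 15 \sqrt{6}\right) = \frac{651624}{23} + 42870 \sqrt{6}$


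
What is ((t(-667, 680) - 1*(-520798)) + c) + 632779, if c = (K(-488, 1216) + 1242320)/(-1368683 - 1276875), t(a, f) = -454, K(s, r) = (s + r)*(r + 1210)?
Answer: 1525325384593/1322779 ≈ 1.1531e+6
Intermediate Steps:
K(s, r) = (1210 + r)*(r + s) (K(s, r) = (r + s)*(1210 + r) = (1210 + r)*(r + s))
c = -1504224/1322779 (c = ((1216² + 1210*1216 + 1210*(-488) + 1216*(-488)) + 1242320)/(-1368683 - 1276875) = ((1478656 + 1471360 - 590480 - 593408) + 1242320)/(-2645558) = (1766128 + 1242320)*(-1/2645558) = 3008448*(-1/2645558) = -1504224/1322779 ≈ -1.1372)
((t(-667, 680) - 1*(-520798)) + c) + 632779 = ((-454 - 1*(-520798)) - 1504224/1322779) + 632779 = ((-454 + 520798) - 1504224/1322779) + 632779 = (520344 - 1504224/1322779) + 632779 = 688298611752/1322779 + 632779 = 1525325384593/1322779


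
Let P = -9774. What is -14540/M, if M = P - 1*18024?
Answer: 7270/13899 ≈ 0.52306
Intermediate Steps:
M = -27798 (M = -9774 - 1*18024 = -9774 - 18024 = -27798)
-14540/M = -14540/(-27798) = -14540*(-1/27798) = 7270/13899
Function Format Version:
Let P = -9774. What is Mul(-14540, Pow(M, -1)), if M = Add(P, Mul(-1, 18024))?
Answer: Rational(7270, 13899) ≈ 0.52306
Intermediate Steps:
M = -27798 (M = Add(-9774, Mul(-1, 18024)) = Add(-9774, -18024) = -27798)
Mul(-14540, Pow(M, -1)) = Mul(-14540, Pow(-27798, -1)) = Mul(-14540, Rational(-1, 27798)) = Rational(7270, 13899)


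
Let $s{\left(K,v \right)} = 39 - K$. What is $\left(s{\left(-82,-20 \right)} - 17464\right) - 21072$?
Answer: $-38415$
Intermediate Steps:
$\left(s{\left(-82,-20 \right)} - 17464\right) - 21072 = \left(\left(39 - -82\right) - 17464\right) - 21072 = \left(\left(39 + 82\right) - 17464\right) - 21072 = \left(121 - 17464\right) - 21072 = -17343 - 21072 = -38415$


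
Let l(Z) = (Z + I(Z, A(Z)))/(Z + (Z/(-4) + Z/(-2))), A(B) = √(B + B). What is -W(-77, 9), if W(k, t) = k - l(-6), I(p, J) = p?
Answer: 85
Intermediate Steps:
A(B) = √2*√B (A(B) = √(2*B) = √2*√B)
l(Z) = 8 (l(Z) = (Z + Z)/(Z + (Z/(-4) + Z/(-2))) = (2*Z)/(Z + (Z*(-¼) + Z*(-½))) = (2*Z)/(Z + (-Z/4 - Z/2)) = (2*Z)/(Z - 3*Z/4) = (2*Z)/((Z/4)) = (2*Z)*(4/Z) = 8)
W(k, t) = -8 + k (W(k, t) = k - 1*8 = k - 8 = -8 + k)
-W(-77, 9) = -(-8 - 77) = -1*(-85) = 85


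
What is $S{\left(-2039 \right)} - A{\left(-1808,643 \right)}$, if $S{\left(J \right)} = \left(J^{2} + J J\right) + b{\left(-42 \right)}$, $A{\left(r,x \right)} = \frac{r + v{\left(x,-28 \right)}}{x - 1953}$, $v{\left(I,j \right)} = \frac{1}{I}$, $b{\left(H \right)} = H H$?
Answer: $\frac{7005494035437}{842330} \approx 8.3168 \cdot 10^{6}$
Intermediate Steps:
$b{\left(H \right)} = H^{2}$
$A{\left(r,x \right)} = \frac{r + \frac{1}{x}}{-1953 + x}$ ($A{\left(r,x \right)} = \frac{r + \frac{1}{x}}{x - 1953} = \frac{r + \frac{1}{x}}{-1953 + x}$)
$S{\left(J \right)} = 1764 + 2 J^{2}$ ($S{\left(J \right)} = \left(J^{2} + J J\right) + \left(-42\right)^{2} = \left(J^{2} + J^{2}\right) + 1764 = 2 J^{2} + 1764 = 1764 + 2 J^{2}$)
$S{\left(-2039 \right)} - A{\left(-1808,643 \right)} = \left(1764 + 2 \left(-2039\right)^{2}\right) - \frac{1 - 1162544}{643 \left(-1953 + 643\right)} = \left(1764 + 2 \cdot 4157521\right) - \frac{1 - 1162544}{643 \left(-1310\right)} = \left(1764 + 8315042\right) - \frac{1}{643} \left(- \frac{1}{1310}\right) \left(-1162543\right) = 8316806 - \frac{1162543}{842330} = \frac{7005494035437}{842330}$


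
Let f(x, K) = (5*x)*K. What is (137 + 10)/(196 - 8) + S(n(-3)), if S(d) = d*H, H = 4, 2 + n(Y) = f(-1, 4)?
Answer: -16397/188 ≈ -87.218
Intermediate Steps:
f(x, K) = 5*K*x
n(Y) = -22 (n(Y) = -2 + 5*4*(-1) = -2 - 20 = -22)
S(d) = 4*d (S(d) = d*4 = 4*d)
(137 + 10)/(196 - 8) + S(n(-3)) = (137 + 10)/(196 - 8) + 4*(-22) = 147/188 - 88 = -16397/188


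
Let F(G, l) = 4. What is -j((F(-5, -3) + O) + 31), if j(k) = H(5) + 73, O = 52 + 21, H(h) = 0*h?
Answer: -73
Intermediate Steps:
H(h) = 0
O = 73
j(k) = 73 (j(k) = 0 + 73 = 73)
-j((F(-5, -3) + O) + 31) = -1*73 = -73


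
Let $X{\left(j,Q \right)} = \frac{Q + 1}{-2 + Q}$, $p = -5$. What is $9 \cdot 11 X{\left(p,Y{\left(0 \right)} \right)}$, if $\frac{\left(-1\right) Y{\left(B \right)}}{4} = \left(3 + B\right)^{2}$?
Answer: $\frac{3465}{38} \approx 91.184$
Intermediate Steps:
$Y{\left(B \right)} = - 4 \left(3 + B\right)^{2}$
$X{\left(j,Q \right)} = \frac{1 + Q}{-2 + Q}$
$9 \cdot 11 X{\left(p,Y{\left(0 \right)} \right)} = 9 \cdot 11 \frac{1 - 4 \left(3 + 0\right)^{2}}{-2 - 4 \left(3 + 0\right)^{2}} = 99 \frac{1 - 4 \cdot 3^{2}}{-2 - 4 \cdot 3^{2}} = 99 \frac{1 - 36}{-2 - 36} = 99 \frac{1}{-38} \left(-35\right) = 99 \left(\left(- \frac{1}{38}\right) \left(-35\right)\right) = 99 \cdot \frac{35}{38} = \frac{3465}{38}$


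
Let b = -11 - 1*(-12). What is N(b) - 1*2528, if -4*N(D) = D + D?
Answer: -5057/2 ≈ -2528.5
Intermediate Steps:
b = 1 (b = -11 + 12 = 1)
N(D) = -D/2 (N(D) = -(D + D)/4 = -D/2)
N(b) - 1*2528 = -1/2*1 - 1*2528 = -1/2 - 2528 = -5057/2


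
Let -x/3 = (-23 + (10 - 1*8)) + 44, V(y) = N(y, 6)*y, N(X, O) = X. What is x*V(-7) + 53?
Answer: -3328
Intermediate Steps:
V(y) = y² (V(y) = y*y = y²)
x = -69 (x = -3*((-23 + (10 - 1*8)) + 44) = -3*((-23 + (10 - 8)) + 44) = -3*((-23 + 2) + 44) = -3*(-21 + 44) = -3*23 = -69)
x*V(-7) + 53 = -69*(-7)² + 53 = -69*49 + 53 = -3381 + 53 = -3328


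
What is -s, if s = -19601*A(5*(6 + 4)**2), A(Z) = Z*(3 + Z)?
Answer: 4929651500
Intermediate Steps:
s = -4929651500 (s = -19601*5*(6 + 4)**2*(3 + 5*(6 + 4)**2) = -19601*5*10**2*(3 + 5*10**2) = -19601*5*100*(3 + 5*100) = -9800500*(3 + 500) = -9800500*503 = -19601*251500 = -4929651500)
-s = -1*(-4929651500) = 4929651500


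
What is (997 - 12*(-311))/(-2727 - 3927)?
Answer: -4729/6654 ≈ -0.71070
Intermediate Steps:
(997 - 12*(-311))/(-2727 - 3927) = (997 + 3732)/(-6654) = 4729*(-1/6654) = -4729/6654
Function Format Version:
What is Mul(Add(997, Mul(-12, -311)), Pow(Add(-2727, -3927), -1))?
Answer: Rational(-4729, 6654) ≈ -0.71070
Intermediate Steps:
Mul(Add(997, Mul(-12, -311)), Pow(Add(-2727, -3927), -1)) = Mul(Add(997, 3732), Pow(-6654, -1)) = Mul(4729, Rational(-1, 6654)) = Rational(-4729, 6654)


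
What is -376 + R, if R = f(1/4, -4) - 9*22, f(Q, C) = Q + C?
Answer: -2311/4 ≈ -577.75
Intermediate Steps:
f(Q, C) = C + Q
R = -807/4 (R = (-4 + 1/4) - 9*22 = (-4 + 1*(1/4)) - 198 = (-4 + 1/4) - 198 = -15/4 - 198 = -807/4 ≈ -201.75)
-376 + R = -376 - 807/4 = -2311/4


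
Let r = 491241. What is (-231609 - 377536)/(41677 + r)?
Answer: -609145/532918 ≈ -1.1430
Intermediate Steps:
(-231609 - 377536)/(41677 + r) = (-231609 - 377536)/(41677 + 491241) = -609145/532918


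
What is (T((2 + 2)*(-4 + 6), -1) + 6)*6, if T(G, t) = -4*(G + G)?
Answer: -348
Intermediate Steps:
T(G, t) = -8*G
(T((2 + 2)*(-4 + 6), -1) + 6)*6 = (-8*(2 + 2)*(-4 + 6) + 6)*6 = (-32*2 + 6)*6 = (-8*8 + 6)*6 = (-64 + 6)*6 = -58*6 = -348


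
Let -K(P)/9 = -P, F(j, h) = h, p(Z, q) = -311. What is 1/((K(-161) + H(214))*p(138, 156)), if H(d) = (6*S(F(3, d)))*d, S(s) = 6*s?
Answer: -1/512281377 ≈ -1.9521e-9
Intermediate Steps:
K(P) = 9*P (K(P) = -(-9)*P = 9*P)
H(d) = 36*d² (H(d) = (6*(6*d))*d = (36*d)*d = 36*d²)
1/((K(-161) + H(214))*p(138, 156)) = 1/((9*(-161) + 36*214²)*(-311)) = -1/311/(-1449 + 36*45796) = -1/311/(-1449 + 1648656) = -1/311/1647207 = (1/1647207)*(-1/311) = -1/512281377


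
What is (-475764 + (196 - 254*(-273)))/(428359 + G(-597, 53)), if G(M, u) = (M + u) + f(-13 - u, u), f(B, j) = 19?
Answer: -203113/213917 ≈ -0.94949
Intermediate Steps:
G(M, u) = 19 + M + u (G(M, u) = (M + u) + 19 = 19 + M + u)
(-475764 + (196 - 254*(-273)))/(428359 + G(-597, 53)) = (-475764 + (196 - 254*(-273)))/(428359 + (19 - 597 + 53)) = (-475764 + (196 + 69342))/(428359 - 525) = (-475764 + 69538)/427834 = -406226*1/427834 = -203113/213917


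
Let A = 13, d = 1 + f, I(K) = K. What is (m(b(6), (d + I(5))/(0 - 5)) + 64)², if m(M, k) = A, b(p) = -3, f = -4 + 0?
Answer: 5929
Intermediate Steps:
f = -4
d = -3 (d = 1 - 4 = -3)
m(M, k) = 13
(m(b(6), (d + I(5))/(0 - 5)) + 64)² = (13 + 64)² = 77² = 5929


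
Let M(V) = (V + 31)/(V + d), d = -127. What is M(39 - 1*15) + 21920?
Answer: 2257705/103 ≈ 21919.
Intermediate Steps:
M(V) = (31 + V)/(-127 + V) (M(V) = (V + 31)/(V - 127) = (31 + V)/(-127 + V))
M(39 - 1*15) + 21920 = (31 + (39 - 1*15))/(-127 + (39 - 1*15)) + 21920 = (31 + (39 - 15))/(-127 + (39 - 15)) + 21920 = (31 + 24)/(-127 + 24) + 21920 = 55/(-103) + 21920 = -1/103*55 + 21920 = -55/103 + 21920 = 2257705/103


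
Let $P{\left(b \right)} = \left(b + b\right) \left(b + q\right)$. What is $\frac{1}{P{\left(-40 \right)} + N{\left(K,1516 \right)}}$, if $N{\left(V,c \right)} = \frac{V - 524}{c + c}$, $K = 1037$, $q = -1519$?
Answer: $\frac{3032}{378151553} \approx 8.0179 \cdot 10^{-6}$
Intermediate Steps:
$P{\left(b \right)} = 2 b \left(-1519 + b\right)$ ($P{\left(b \right)} = \left(b + b\right) \left(b - 1519\right) = 2 b \left(-1519 + b\right)$)
$N{\left(V,c \right)} = \frac{-524 + V}{2 c}$
$\frac{1}{P{\left(-40 \right)} + N{\left(K,1516 \right)}} = \frac{1}{2 \left(-40\right) \left(-1519 - 40\right) + \frac{-524 + 1037}{2 \cdot 1516}} = \frac{1}{2 \left(-40\right) \left(-1559\right) + \frac{1}{2} \cdot \frac{1}{1516} \cdot 513} = \frac{1}{124720 + \frac{513}{3032}} = \frac{1}{\frac{378151553}{3032}} = \frac{3032}{378151553}$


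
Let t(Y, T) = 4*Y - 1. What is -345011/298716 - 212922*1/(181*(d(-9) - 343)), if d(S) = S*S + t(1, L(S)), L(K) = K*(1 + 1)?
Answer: 47429437483/14003507364 ≈ 3.3870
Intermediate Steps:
L(K) = 2*K (L(K) = K*2 = 2*K)
t(Y, T) = -1 + 4*Y
d(S) = 3 + S² (d(S) = S*S + (-1 + 4*1) = S² + (-1 + 4) = S² + 3 = 3 + S²)
-345011/298716 - 212922*1/(181*(d(-9) - 343)) = -345011/298716 - 212922*1/(181*((3 + (-9)²) - 343)) = -345011*1/298716 - 212922*1/(181*((3 + 81) - 343)) = -345011/298716 - 212922*1/(181*(84 - 343)) = -345011/298716 - 212922/((-259*181)) = -345011/298716 - 212922/(-46879) = -345011/298716 - 212922*(-1/46879) = -345011/298716 + 212922/46879 = 47429437483/14003507364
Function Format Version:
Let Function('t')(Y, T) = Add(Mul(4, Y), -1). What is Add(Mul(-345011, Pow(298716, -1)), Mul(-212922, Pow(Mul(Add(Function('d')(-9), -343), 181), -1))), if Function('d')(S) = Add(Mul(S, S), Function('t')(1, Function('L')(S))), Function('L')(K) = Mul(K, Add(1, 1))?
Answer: Rational(47429437483, 14003507364) ≈ 3.3870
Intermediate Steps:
Function('L')(K) = Mul(2, K) (Function('L')(K) = Mul(K, 2) = Mul(2, K))
Function('t')(Y, T) = Add(-1, Mul(4, Y))
Function('d')(S) = Add(3, Pow(S, 2)) (Function('d')(S) = Add(Mul(S, S), Add(-1, Mul(4, 1))) = Add(Pow(S, 2), Add(-1, 4)) = Add(Pow(S, 2), 3) = Add(3, Pow(S, 2)))
Add(Mul(-345011, Pow(298716, -1)), Mul(-212922, Pow(Mul(Add(Function('d')(-9), -343), 181), -1))) = Add(Mul(-345011, Pow(298716, -1)), Mul(-212922, Pow(Mul(Add(Add(3, Pow(-9, 2)), -343), 181), -1))) = Add(Mul(-345011, Rational(1, 298716)), Mul(-212922, Pow(Mul(Add(Add(3, 81), -343), 181), -1))) = Add(Rational(-345011, 298716), Mul(-212922, Pow(Mul(Add(84, -343), 181), -1))) = Add(Rational(-345011, 298716), Mul(-212922, Pow(Mul(-259, 181), -1))) = Add(Rational(-345011, 298716), Mul(-212922, Pow(-46879, -1))) = Add(Rational(-345011, 298716), Mul(-212922, Rational(-1, 46879))) = Add(Rational(-345011, 298716), Rational(212922, 46879)) = Rational(47429437483, 14003507364)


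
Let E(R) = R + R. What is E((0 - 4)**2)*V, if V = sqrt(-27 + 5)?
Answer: 32*I*sqrt(22) ≈ 150.09*I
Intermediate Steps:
V = I*sqrt(22) (V = sqrt(-22) = I*sqrt(22) ≈ 4.6904*I)
E(R) = 2*R
E((0 - 4)**2)*V = (2*(0 - 4)**2)*(I*sqrt(22)) = (2*(-4)**2)*(I*sqrt(22)) = (2*16)*(I*sqrt(22)) = 32*(I*sqrt(22)) = 32*I*sqrt(22)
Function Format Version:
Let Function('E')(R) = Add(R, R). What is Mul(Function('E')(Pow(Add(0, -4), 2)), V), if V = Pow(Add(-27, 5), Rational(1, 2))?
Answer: Mul(32, I, Pow(22, Rational(1, 2))) ≈ Mul(150.09, I)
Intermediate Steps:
V = Mul(I, Pow(22, Rational(1, 2))) (V = Pow(-22, Rational(1, 2)) = Mul(I, Pow(22, Rational(1, 2))) ≈ Mul(4.6904, I))
Function('E')(R) = Mul(2, R)
Mul(Function('E')(Pow(Add(0, -4), 2)), V) = Mul(Mul(2, Pow(Add(0, -4), 2)), Mul(I, Pow(22, Rational(1, 2)))) = Mul(Mul(2, Pow(-4, 2)), Mul(I, Pow(22, Rational(1, 2)))) = Mul(Mul(2, 16), Mul(I, Pow(22, Rational(1, 2)))) = Mul(32, Mul(I, Pow(22, Rational(1, 2)))) = Mul(32, I, Pow(22, Rational(1, 2)))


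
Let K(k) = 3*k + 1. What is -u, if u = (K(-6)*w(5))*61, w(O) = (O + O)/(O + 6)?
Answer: 10370/11 ≈ 942.73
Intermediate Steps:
K(k) = 1 + 3*k
w(O) = 2*O/(6 + O) (w(O) = (2*O)/(6 + O) = 2*O/(6 + O))
u = -10370/11 (u = ((1 + 3*(-6))*(2*5/(6 + 5)))*61 = ((1 - 18)*(2*5/11))*61 = -34*5/11*61 = -17*10/11*61 = -170/11*61 = -10370/11 ≈ -942.73)
-u = -1*(-10370/11) = 10370/11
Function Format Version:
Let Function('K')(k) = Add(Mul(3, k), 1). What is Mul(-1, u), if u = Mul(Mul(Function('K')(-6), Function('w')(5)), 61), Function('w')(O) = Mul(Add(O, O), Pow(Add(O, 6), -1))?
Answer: Rational(10370, 11) ≈ 942.73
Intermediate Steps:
Function('K')(k) = Add(1, Mul(3, k))
Function('w')(O) = Mul(2, O, Pow(Add(6, O), -1)) (Function('w')(O) = Mul(Mul(2, O), Pow(Add(6, O), -1)) = Mul(2, O, Pow(Add(6, O), -1)))
u = Rational(-10370, 11) (u = Mul(Mul(Add(1, Mul(3, -6)), Mul(2, 5, Pow(Add(6, 5), -1))), 61) = Mul(Mul(Add(1, -18), Mul(2, 5, Pow(11, -1))), 61) = Mul(Mul(-17, Mul(2, 5, Rational(1, 11))), 61) = Mul(Mul(-17, Rational(10, 11)), 61) = Mul(Rational(-170, 11), 61) = Rational(-10370, 11) ≈ -942.73)
Mul(-1, u) = Mul(-1, Rational(-10370, 11)) = Rational(10370, 11)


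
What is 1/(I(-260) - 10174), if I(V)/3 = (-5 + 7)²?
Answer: -1/10162 ≈ -9.8406e-5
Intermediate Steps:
I(V) = 12 (I(V) = 3*(-5 + 7)² = 3*2² = 3*4 = 12)
1/(I(-260) - 10174) = 1/(12 - 10174) = 1/(-10162) = -1/10162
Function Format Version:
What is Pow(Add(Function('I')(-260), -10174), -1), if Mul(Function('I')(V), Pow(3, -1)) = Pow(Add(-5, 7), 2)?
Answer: Rational(-1, 10162) ≈ -9.8406e-5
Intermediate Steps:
Function('I')(V) = 12 (Function('I')(V) = Mul(3, Pow(Add(-5, 7), 2)) = Mul(3, Pow(2, 2)) = Mul(3, 4) = 12)
Pow(Add(Function('I')(-260), -10174), -1) = Pow(Add(12, -10174), -1) = Pow(-10162, -1) = Rational(-1, 10162)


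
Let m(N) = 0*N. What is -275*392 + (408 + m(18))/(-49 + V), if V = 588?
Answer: -58103792/539 ≈ -1.0780e+5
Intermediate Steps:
m(N) = 0
-275*392 + (408 + m(18))/(-49 + V) = -275*392 + (408 + 0)/(-49 + 588) = -107800 + 408/539 = -58103792/539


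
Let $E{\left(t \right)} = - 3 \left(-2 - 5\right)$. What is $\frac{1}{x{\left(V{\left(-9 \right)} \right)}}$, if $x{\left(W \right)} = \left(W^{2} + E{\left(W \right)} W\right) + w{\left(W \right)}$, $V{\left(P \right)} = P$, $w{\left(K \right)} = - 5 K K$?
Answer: $- \frac{1}{513} \approx -0.0019493$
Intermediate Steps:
$w{\left(K \right)} = - 5 K^{2}$
$E{\left(t \right)} = 21$ ($E{\left(t \right)} = \left(-3\right) \left(-7\right) = 21$)
$x{\left(W \right)} = - 4 W^{2} + 21 W$ ($x{\left(W \right)} = \left(W^{2} + 21 W\right) - 5 W^{2} = - 4 W^{2} + 21 W$)
$\frac{1}{x{\left(V{\left(-9 \right)} \right)}} = \frac{1}{\left(-9\right) \left(21 - -36\right)} = \frac{1}{\left(-9\right) \left(21 + 36\right)} = \frac{1}{\left(-9\right) 57} = \frac{1}{-513} = - \frac{1}{513}$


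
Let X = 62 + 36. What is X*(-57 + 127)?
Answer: 6860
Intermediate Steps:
X = 98
X*(-57 + 127) = 98*(-57 + 127) = 98*70 = 6860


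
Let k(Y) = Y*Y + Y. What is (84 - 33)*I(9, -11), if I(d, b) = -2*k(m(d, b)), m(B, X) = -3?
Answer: -612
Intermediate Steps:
k(Y) = Y + Y**2 (k(Y) = Y**2 + Y = Y + Y**2)
I(d, b) = -12 (I(d, b) = -(-6)*(1 - 3) = -(-6)*(-2) = -2*6 = -12)
(84 - 33)*I(9, -11) = (84 - 33)*(-12) = 51*(-12) = -612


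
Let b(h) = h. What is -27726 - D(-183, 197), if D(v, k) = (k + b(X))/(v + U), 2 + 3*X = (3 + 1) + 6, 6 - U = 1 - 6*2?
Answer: -13806949/498 ≈ -27725.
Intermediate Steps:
U = 17 (U = 6 - (1 - 6*2) = 6 - (1 - 12) = 6 - 1*(-11) = 6 + 11 = 17)
X = 8/3 (X = -⅔ + ((3 + 1) + 6)/3 = -⅔ + (4 + 6)/3 = -⅔ + (⅓)*10 = -⅔ + 10/3 = 8/3 ≈ 2.6667)
D(v, k) = (8/3 + k)/(17 + v) (D(v, k) = (k + 8/3)/(v + 17) = (8/3 + k)/(17 + v))
-27726 - D(-183, 197) = -27726 - (8/3 + 197)/(17 - 183) = -27726 - 599/((-166)*3) = -27726 - (-1)*599/(166*3) = -27726 - 1*(-599/498) = -27726 + 599/498 = -13806949/498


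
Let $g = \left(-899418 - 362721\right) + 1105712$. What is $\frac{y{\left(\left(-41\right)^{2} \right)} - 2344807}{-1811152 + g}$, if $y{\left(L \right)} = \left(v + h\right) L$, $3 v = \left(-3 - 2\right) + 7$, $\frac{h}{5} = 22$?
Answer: $\frac{6476329}{5902737} \approx 1.0972$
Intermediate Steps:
$h = 110$ ($h = 5 \cdot 22 = 110$)
$g = -156427$ ($g = -1262139 + 1105712 = -156427$)
$v = \frac{2}{3}$ ($v = \frac{\left(-3 - 2\right) + 7}{3} = \frac{-5 + 7}{3} = \frac{1}{3} \cdot 2 = \frac{2}{3} \approx 0.66667$)
$y{\left(L \right)} = \frac{332 L}{3}$ ($y{\left(L \right)} = \left(\frac{2}{3} + 110\right) L = \frac{332 L}{3}$)
$\frac{y{\left(\left(-41\right)^{2} \right)} - 2344807}{-1811152 + g} = \frac{\frac{332 \left(-41\right)^{2}}{3} - 2344807}{-1811152 - 156427} = \frac{\frac{332}{3} \cdot 1681 - 2344807}{-1967579} = \left(\frac{558092}{3} - 2344807\right) \left(- \frac{1}{1967579}\right) = \left(- \frac{6476329}{3}\right) \left(- \frac{1}{1967579}\right) = \frac{6476329}{5902737}$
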